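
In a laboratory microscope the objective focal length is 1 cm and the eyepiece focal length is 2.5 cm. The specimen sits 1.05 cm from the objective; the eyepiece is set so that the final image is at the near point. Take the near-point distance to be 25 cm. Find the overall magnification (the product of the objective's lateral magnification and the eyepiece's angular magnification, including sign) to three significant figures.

-220

Objective: 1/d_i = 1/f_obj - 1/d_o = 1/1 - 1/1.05 = 0.04762 cm^-1, so d_i = 21.000 cm.
m_obj = -d_i/d_o = -21.000/1.05 = -20.000.
Eyepiece angular magnification (image at near point): M_eye = 1 + D/f_e = 1 + 25/2.5 = 11.000.
Overall M = m_obj x M_eye = (-20.000)(11.000) = -220.00.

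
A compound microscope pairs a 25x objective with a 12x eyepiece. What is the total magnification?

The overall magnification of a compound microscope is the product of the objective and eyepiece magnifications:
M = M_obj x M_eye = 25 x 12 = 300.

300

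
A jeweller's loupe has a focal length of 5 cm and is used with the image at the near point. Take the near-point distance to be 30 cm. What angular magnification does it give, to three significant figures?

7.00

M = 1 + D/f = 1 + 30/5 = 7.000.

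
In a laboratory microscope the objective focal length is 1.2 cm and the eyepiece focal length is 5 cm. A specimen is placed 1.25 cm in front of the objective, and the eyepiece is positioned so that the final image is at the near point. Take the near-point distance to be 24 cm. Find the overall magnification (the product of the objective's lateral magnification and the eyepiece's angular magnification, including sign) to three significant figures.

-139

Objective: 1/d_i = 1/f_obj - 1/d_o = 1/1.2 - 1/1.25 = 0.03333 cm^-1, so d_i = 30.000 cm.
m_obj = -d_i/d_o = -30.000/1.25 = -24.000.
Eyepiece angular magnification (image at near point): M_eye = 1 + D/f_e = 1 + 24/5 = 5.800.
Overall M = m_obj x M_eye = (-24.000)(5.800) = -139.20.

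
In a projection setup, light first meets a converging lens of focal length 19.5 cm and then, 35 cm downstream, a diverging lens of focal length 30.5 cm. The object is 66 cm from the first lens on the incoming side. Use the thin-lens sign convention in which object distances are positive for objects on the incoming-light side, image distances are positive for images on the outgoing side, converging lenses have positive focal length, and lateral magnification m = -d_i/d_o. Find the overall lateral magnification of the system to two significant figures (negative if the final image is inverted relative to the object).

First lens: d_i1 = 1/(1/19.5 - 1/66) = 27.677 cm.
m_1 = -(27.677)/66 = -0.4194.
Object distance for lens 2: d_o2 = 35 - 27.677 = 7.323 cm.
Second lens: d_i2 = 1/(1/(-30.5) - 1/(7.323)) = -5.905 cm.
m_2 = -(-5.905)/(7.323) = 0.8064.
The system's lateral magnification is m_1 m_2 = (-0.4194)(0.8064) = -0.3382.

-0.34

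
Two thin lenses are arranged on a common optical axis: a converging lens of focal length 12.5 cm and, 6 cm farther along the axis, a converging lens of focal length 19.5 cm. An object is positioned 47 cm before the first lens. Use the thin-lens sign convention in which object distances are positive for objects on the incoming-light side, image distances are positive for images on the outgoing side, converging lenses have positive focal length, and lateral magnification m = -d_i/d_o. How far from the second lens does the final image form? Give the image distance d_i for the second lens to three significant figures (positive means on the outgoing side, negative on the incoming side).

7.04 cm

First lens: d_i1 = 1/(1/12.5 - 1/47) = 17.029 cm.
Since 17.029 cm > 6 cm, the first image lies past the second lens and serves as a virtual object: d_o2 = L - d_i1 = -11.029 cm.
Second lens: d_i2 = 1/(1/19.5 - 1/(-11.029)) = 7.045 cm.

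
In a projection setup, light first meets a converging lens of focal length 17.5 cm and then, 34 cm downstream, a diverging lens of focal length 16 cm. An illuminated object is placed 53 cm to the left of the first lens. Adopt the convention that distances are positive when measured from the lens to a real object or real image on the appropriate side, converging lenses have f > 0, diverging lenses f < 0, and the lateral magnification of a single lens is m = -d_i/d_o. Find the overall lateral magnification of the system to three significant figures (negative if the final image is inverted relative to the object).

First lens: d_i1 = 1/(1/17.5 - 1/53) = 26.127 cm.
m_1 = -(26.127)/53 = -0.4930.
The intermediate image is 26.127 cm to the right of lens 1, so d_o2 = L - d_i1 = 34 - 26.127 = 7.873 cm.
Second lens: d_i2 = 1/(1/(-16) - 1/(7.873)) = -5.277 cm.
m_2 = -(-5.277)/(7.873) = 0.6702.
Overall magnification: m = m_1 m_2 = -0.3304.

-0.330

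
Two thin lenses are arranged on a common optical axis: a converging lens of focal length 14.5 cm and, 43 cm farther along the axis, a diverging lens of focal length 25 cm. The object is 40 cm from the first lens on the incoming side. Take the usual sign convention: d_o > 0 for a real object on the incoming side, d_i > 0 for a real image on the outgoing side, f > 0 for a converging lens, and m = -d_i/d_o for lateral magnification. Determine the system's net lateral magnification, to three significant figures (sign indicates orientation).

First lens: d_i1 = 1/(1/14.5 - 1/40) = 22.745 cm.
m_1 = -(22.745)/40 = -0.5686.
Object distance for lens 2: d_o2 = 43 - 22.745 = 20.255 cm.
Second lens: d_i2 = 1/(1/(-25) - 1/(20.255)) = -11.189 cm.
m_2 = -(-11.189)/(20.255) = 0.5524.
The system's lateral magnification is m_1 m_2 = (-0.5686)(0.5524) = -0.3141.

-0.314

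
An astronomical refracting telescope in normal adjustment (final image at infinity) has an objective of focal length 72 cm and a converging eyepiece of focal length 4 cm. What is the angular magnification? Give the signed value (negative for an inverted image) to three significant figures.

-18.0

M = -f_obj/f_eye = -72/(4) = -18.000.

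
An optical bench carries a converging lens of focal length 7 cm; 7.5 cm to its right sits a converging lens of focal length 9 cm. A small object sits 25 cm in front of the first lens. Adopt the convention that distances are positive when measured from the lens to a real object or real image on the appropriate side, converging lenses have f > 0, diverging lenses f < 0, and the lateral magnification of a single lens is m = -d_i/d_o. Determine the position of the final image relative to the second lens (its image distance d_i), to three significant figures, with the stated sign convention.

First lens: d_i1 = 1/(1/7 - 1/25) = 9.722 cm.
This image would form 9.722 cm past lens 1, i.e. 2.222 cm beyond lens 2, so it is a virtual object for lens 2: d_o2 = 7.5 - 9.722 = -2.222 cm.
Second lens: d_i2 = 1/(1/9 - 1/(-2.222)) = 1.782 cm.

1.78 cm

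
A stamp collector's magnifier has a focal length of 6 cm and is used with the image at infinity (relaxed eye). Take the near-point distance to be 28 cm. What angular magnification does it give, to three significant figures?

4.67

M = D/f = 28/6 = 4.667.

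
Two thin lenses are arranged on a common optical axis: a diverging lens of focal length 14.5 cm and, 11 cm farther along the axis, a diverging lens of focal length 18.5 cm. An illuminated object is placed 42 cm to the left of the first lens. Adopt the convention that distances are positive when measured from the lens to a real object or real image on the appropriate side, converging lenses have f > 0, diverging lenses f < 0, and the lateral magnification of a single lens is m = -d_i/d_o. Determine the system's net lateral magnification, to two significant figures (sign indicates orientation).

First lens: d_i1 = 1/(1/(-14.5) - 1/42) = -10.779 cm.
m_1 = -(-10.779)/42 = 0.2566.
The intermediate image is virtual, 10.779 cm to the left of lens 1, so d_o2 = L - d_i1 = 11 - (-10.779) = 21.779 cm.
Second lens: d_i2 = 1/(1/(-18.5) - 1/(21.779)) = -10.003 cm.
m_2 = -(-10.003)/(21.779) = 0.4593.
The system's lateral magnification is m_1 m_2 = (0.2566)(0.4593) = 0.1179.

0.12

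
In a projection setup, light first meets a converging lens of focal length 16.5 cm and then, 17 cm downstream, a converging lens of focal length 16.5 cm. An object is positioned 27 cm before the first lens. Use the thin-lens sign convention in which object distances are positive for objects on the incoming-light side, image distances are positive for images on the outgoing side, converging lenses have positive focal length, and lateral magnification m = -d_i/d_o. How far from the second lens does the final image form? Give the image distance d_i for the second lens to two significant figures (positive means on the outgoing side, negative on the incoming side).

Lens 1: 1/d_i1 = 1/f_1 - 1/d_o1 = 1/16.5 - 1/27 = 0.02357 cm^-1, so d_i1 = 42.429 cm.
This image would form 42.429 cm past lens 1, i.e. 25.429 cm beyond lens 2, so it is a virtual object for lens 2: d_o2 = 17 - 42.429 = -25.429 cm.
Lens 2: 1/d_i2 = 1/f_2 - 1/d_o2 = 1/16.5 - 1/(-25.429) = 0.09993 cm^-1, so d_i2 = 10.007 cm.

10 cm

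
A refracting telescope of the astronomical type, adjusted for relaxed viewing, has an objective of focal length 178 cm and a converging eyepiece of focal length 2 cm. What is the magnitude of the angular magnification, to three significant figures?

89.0

|M| = f_obj/|f_eye| = 178/2 = 89.000.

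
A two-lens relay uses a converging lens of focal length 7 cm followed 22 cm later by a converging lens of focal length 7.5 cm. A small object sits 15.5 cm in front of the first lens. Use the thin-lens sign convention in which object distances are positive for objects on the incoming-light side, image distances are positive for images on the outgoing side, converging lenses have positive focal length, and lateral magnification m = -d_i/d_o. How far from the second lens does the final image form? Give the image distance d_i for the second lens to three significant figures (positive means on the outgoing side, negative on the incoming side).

39.9 cm

First lens: d_i1 = 1/(1/7 - 1/15.5) = 12.765 cm.
That image sits 9.235 cm in front of the second lens, so d_o2 = 9.235 cm.
Second lens: d_i2 = 1/(1/7.5 - 1/(9.235)) = 39.915 cm.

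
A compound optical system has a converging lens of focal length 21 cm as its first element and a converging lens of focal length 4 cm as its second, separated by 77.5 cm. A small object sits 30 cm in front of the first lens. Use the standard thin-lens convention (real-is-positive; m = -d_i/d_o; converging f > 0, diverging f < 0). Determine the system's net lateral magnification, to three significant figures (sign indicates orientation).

2.67

Applying the thin-lens equation to the first lens, 1/21 = 1/30 + 1/d_i1, which gives d_i1 = 70.000 cm.
Its lateral magnification is m_1 = -d_i1/d_o1 = -(70.000)/30 = -2.3333.
That image sits 7.500 cm in front of the second lens, so d_o2 = 7.500 cm.
Applying the thin-lens equation again with f_2 = 4 cm and d_o2 = 7.500 cm gives d_i2 = 8.571 cm.
m_2 = -(8.571)/(7.500) = -1.1429.
The system's lateral magnification is m_1 m_2 = (-2.3333)(-1.1429) = 2.6667.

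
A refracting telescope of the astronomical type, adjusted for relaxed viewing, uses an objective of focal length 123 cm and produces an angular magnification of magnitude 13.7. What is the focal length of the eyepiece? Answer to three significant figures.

8.98 cm

|M| = f_obj/f_eye, so f_eye = f_obj/|M| = 123/13.7 = 8.978 cm.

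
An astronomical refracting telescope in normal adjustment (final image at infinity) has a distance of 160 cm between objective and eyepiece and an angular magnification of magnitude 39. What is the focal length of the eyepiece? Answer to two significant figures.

4.0 cm

In normal adjustment the tube length equals f_obj + f_eye and |M| = f_obj/f_eye.
So f_obj = 39 f_eye and 39 f_eye + f_eye = 160 cm, giving f_eye = 160/40 = 4.000 cm and f_obj = 156.000 cm.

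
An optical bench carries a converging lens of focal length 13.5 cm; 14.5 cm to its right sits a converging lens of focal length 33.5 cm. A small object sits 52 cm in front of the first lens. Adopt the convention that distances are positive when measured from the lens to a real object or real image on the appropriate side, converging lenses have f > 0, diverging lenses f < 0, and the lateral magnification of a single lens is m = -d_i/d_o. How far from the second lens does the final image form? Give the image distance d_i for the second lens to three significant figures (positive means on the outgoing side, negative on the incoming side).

Applying the thin-lens equation to the first lens, 1/13.5 = 1/52 + 1/d_i1, which gives d_i1 = 18.234 cm.
This image would form 18.234 cm past lens 1, i.e. 3.734 cm beyond lens 2, so it is a virtual object for lens 2: d_o2 = 14.5 - 18.234 = -3.734 cm.
Applying the thin-lens equation again with f_2 = 33.5 cm and d_o2 = -3.734 cm gives d_i2 = 3.359 cm.

3.36 cm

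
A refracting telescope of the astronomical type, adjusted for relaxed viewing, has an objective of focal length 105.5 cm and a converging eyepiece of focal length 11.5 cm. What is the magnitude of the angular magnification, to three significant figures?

9.17

|M| = f_obj/|f_eye| = 105.5/11.5 = 9.174.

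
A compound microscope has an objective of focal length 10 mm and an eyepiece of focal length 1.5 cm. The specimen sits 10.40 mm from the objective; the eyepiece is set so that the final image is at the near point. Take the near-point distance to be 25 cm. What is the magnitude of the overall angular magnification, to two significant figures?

Convert to cm: f_obj = 10 mm = 1 cm; d_o = 10.40 mm = 1.04 cm.
Objective: 1/d_i = 1/f_obj - 1/d_o = 1/1 - 1/1.04 = 0.03846 cm^-1, so d_i = 26.000 cm.
m_obj = -d_i/d_o = -26.000/1.04 = -25.000.
Eyepiece angular magnification (image at near point): M_eye = 1 + D/f_e = 1 + 25/1.5 = 17.667.
Overall M = m_obj x M_eye = (-25.000)(17.667) = -441.67.
|M| = 441.67.

440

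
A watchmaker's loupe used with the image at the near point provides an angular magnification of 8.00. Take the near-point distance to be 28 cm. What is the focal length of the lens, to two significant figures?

For the image at the near point, M = 1 + D/f.
f = D/(M - 1) = 28/(8.0 - 1) = 4.000 cm.

4.0 cm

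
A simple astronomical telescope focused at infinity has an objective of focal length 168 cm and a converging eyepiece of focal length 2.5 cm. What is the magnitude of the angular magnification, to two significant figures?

67

|M| = f_obj/|f_eye| = 168/2.5 = 67.200.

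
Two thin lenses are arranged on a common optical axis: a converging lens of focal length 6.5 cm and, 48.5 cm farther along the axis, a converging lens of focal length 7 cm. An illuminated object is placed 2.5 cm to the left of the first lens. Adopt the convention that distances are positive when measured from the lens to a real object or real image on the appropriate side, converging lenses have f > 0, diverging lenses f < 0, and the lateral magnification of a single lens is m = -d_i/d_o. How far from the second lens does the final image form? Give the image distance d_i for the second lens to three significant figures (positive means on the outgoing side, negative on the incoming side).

First lens: d_i1 = 1/(1/6.5 - 1/2.5) = -4.062 cm.
The intermediate image is virtual, 4.062 cm to the left of lens 1, so d_o2 = L - d_i1 = 48.5 - (-4.062) = 52.562 cm.
Second lens: d_i2 = 1/(1/7 - 1/(52.562)) = 8.075 cm.

8.08 cm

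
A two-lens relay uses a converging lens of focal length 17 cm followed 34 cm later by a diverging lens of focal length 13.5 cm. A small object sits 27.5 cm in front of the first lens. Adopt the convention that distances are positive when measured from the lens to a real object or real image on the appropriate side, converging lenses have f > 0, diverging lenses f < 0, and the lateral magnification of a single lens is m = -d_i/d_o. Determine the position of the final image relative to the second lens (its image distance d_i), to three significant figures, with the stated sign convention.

First lens: d_i1 = 1/(1/17 - 1/27.5) = 44.524 cm.
This image would form 44.524 cm past lens 1, i.e. 10.524 cm beyond lens 2, so it is a virtual object for lens 2: d_o2 = 34 - 44.524 = -10.524 cm.
Second lens: d_i2 = 1/(1/(-13.5) - 1/(-10.524)) = 47.736 cm.

47.7 cm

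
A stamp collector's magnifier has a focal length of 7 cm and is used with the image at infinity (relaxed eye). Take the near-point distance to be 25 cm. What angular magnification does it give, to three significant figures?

M = D/f = 25/7 = 3.571.

3.57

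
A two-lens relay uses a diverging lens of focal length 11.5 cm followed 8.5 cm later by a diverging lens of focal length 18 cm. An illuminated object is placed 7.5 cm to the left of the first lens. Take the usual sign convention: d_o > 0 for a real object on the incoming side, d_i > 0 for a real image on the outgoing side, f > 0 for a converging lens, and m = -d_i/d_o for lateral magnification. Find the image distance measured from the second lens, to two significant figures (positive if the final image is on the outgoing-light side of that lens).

Lens 1: 1/d_i1 = 1/f_1 - 1/d_o1 = 1/(-11.5) - 1/7.5 = -0.22029 cm^-1, so d_i1 = -4.539 cm.
The intermediate image is virtual, 4.539 cm to the left of lens 1, so d_o2 = L - d_i1 = 8.5 - (-4.539) = 13.039 cm.
Lens 2: 1/d_i2 = 1/f_2 - 1/d_o2 = 1/(-18) - 1/(13.039) = -0.13225 cm^-1, so d_i2 = -7.562 cm.

-7.6 cm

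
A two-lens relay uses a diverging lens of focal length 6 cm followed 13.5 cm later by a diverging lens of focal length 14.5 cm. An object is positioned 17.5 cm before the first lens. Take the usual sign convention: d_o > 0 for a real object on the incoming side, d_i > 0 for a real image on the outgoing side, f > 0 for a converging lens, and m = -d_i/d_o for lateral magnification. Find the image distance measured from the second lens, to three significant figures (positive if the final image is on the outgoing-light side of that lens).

-8.02 cm

Applying the thin-lens equation to the first lens, 1/(-6) = 1/17.5 + 1/d_i1, which gives d_i1 = -4.468 cm.
The intermediate image is virtual, 4.468 cm to the left of lens 1, so d_o2 = L - d_i1 = 13.5 - (-4.468) = 17.968 cm.
Applying the thin-lens equation again with f_2 = -14.5 cm and d_o2 = 17.968 cm gives d_i2 = -8.024 cm.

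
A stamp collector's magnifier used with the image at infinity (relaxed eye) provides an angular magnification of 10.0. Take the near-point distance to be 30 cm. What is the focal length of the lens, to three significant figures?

3.00 cm

For the image at infinity, M = D/f.
f = D/M = 30/10.0 = 3.000 cm.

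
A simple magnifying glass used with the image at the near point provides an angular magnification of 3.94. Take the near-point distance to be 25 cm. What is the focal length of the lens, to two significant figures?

For the image at the near point, M = 1 + D/f.
f = D/(M - 1) = 25/(3.94 - 1) = 8.503 cm.

8.5 cm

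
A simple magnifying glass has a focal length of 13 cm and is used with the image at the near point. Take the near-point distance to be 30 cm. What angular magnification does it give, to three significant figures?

M = 1 + D/f = 1 + 30/13 = 3.308.

3.31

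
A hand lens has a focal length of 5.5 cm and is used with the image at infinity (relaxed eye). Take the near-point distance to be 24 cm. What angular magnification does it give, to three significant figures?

M = D/f = 24/5.5 = 4.364.

4.36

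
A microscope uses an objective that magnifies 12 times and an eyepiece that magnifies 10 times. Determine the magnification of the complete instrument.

120

The overall magnification of a compound microscope is the product of the objective and eyepiece magnifications:
M = M_obj x M_eye = 12 x 10 = 120.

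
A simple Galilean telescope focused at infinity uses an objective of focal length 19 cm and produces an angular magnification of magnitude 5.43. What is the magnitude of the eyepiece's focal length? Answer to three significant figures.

3.50 cm

|M| = f_obj/|f_eye|, so |f_eye| = f_obj/|M| = 19/5.43 = 3.499 cm.
(The eyepiece is diverging, so its signed focal length is -3.499 cm.)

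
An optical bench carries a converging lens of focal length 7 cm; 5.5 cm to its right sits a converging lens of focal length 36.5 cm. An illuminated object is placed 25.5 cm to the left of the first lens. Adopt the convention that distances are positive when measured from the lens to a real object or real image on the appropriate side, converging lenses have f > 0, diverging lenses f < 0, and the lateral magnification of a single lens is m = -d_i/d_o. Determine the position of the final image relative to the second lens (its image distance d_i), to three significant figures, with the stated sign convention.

3.73 cm

Applying the thin-lens equation to the first lens, 1/7 = 1/25.5 + 1/d_i1, which gives d_i1 = 9.649 cm.
This image would form 9.649 cm past lens 1, i.e. 4.149 cm beyond lens 2, so it is a virtual object for lens 2: d_o2 = 5.5 - 9.649 = -4.149 cm.
Applying the thin-lens equation again with f_2 = 36.5 cm and d_o2 = -4.149 cm gives d_i2 = 3.725 cm.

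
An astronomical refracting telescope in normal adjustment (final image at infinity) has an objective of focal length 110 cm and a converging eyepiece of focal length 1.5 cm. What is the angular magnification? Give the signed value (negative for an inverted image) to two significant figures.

-73

M = -f_obj/f_eye = -110/(1.5) = -73.333.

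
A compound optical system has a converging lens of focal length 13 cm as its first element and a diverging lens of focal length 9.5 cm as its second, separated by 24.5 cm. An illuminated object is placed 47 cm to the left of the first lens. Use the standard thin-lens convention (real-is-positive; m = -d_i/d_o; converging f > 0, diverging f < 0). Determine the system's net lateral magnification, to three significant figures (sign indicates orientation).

Applying the thin-lens equation to the first lens, 1/13 = 1/47 + 1/d_i1, which gives d_i1 = 17.971 cm.
Its lateral magnification is m_1 = -d_i1/d_o1 = -(17.971)/47 = -0.3824.
Object distance for lens 2: d_o2 = 24.5 - 17.971 = 6.529 cm.
Applying the thin-lens equation again with f_2 = -9.5 cm and d_o2 = 6.529 cm gives d_i2 = -3.870 cm.
m_2 = -(-3.870)/(6.529) = 0.5927.
Total m = m_1 x m_2 = (-0.3824)(0.5927) = -0.2266.

-0.227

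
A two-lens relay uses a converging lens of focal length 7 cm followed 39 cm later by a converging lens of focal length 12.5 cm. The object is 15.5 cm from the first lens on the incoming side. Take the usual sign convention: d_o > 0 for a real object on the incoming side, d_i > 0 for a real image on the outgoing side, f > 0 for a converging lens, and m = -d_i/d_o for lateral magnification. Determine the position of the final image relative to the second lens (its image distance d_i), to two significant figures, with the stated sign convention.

Applying the thin-lens equation to the first lens, 1/7 = 1/15.5 + 1/d_i1, which gives d_i1 = 12.765 cm.
Object distance for lens 2: d_o2 = 39 - 12.765 = 26.235 cm.
Applying the thin-lens equation again with f_2 = 12.5 cm and d_o2 = 26.235 cm gives d_i2 = 23.876 cm.

24 cm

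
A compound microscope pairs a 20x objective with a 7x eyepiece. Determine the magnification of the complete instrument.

The overall magnification of a compound microscope is the product of the objective and eyepiece magnifications:
M = M_obj x M_eye = 20 x 7 = 140.

140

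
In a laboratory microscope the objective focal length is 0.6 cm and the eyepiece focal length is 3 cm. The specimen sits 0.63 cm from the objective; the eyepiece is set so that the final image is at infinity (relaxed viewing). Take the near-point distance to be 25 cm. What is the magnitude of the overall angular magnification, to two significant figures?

170

Objective: 1/d_i = 1/f_obj - 1/d_o = 1/0.6 - 1/0.63 = 0.07937 cm^-1, so d_i = 12.600 cm.
m_obj = -d_i/d_o = -12.600/0.63 = -20.000.
Eyepiece angular magnification (image at infinity): M_eye = D/f_e = 25/3 = 8.333.
Overall M = m_obj x M_eye = (-20.000)(8.333) = -166.67.
|M| = 166.67.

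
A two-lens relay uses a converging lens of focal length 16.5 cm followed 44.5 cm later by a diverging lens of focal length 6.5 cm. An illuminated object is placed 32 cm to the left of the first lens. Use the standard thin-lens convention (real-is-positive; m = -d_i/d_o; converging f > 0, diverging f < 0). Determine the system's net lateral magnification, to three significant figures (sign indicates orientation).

-0.409

Lens 1: 1/d_i1 = 1/f_1 - 1/d_o1 = 1/16.5 - 1/32 = 0.02936 cm^-1, so d_i1 = 34.065 cm.
m_1 = -(34.065)/32 = -1.0645.
Object distance for lens 2: d_o2 = 44.5 - 34.065 = 10.435 cm.
Lens 2: 1/d_i2 = 1/f_2 - 1/d_o2 = 1/(-6.5) - 1/(10.435) = -0.24967 cm^-1, so d_i2 = -4.005 cm.
m_2 = -(-4.005)/(10.435) = 0.3838.
The system's lateral magnification is m_1 m_2 = (-1.0645)(0.3838) = -0.4086.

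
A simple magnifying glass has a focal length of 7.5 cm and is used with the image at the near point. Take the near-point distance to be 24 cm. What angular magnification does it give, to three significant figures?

M = 1 + D/f = 1 + 24/7.5 = 4.200.

4.20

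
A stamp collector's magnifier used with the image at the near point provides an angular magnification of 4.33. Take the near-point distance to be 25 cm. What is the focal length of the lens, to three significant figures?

7.51 cm

For the image at the near point, M = 1 + D/f.
f = D/(M - 1) = 25/(4.33 - 1) = 7.508 cm.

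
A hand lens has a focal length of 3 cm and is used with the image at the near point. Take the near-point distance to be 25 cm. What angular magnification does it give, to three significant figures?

M = 1 + D/f = 1 + 25/3 = 9.333.

9.33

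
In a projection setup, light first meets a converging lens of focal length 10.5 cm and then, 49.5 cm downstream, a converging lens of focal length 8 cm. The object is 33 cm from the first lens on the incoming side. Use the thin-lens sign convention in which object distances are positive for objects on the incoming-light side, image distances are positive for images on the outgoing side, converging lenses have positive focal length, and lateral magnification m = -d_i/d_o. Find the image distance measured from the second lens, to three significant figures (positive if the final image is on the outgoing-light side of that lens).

Applying the thin-lens equation to the first lens, 1/10.5 = 1/33 + 1/d_i1, which gives d_i1 = 15.400 cm.
That image sits 34.100 cm in front of the second lens, so d_o2 = 34.100 cm.
Applying the thin-lens equation again with f_2 = 8 cm and d_o2 = 34.100 cm gives d_i2 = 10.452 cm.

10.5 cm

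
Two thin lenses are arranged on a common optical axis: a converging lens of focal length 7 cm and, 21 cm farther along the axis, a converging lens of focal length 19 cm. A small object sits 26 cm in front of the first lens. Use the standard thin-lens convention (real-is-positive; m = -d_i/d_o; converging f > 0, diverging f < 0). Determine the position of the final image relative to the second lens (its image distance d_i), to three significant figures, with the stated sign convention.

-28.6 cm

Lens 1: 1/d_i1 = 1/f_1 - 1/d_o1 = 1/7 - 1/26 = 0.10440 cm^-1, so d_i1 = 9.579 cm.
The intermediate image is 9.579 cm to the right of lens 1, so d_o2 = L - d_i1 = 21 - 9.579 = 11.421 cm.
Lens 2: 1/d_i2 = 1/f_2 - 1/d_o2 = 1/19 - 1/(11.421) = -0.03493 cm^-1, so d_i2 = -28.632 cm.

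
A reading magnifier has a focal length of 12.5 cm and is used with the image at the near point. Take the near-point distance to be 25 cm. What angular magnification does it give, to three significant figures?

3.00

M = 1 + D/f = 1 + 25/12.5 = 3.000.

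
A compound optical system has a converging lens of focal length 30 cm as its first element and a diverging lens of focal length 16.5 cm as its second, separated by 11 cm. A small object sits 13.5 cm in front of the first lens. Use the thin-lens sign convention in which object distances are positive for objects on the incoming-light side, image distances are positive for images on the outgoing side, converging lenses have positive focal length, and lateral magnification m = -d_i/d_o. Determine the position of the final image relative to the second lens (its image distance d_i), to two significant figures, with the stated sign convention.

-11 cm

Applying the thin-lens equation to the first lens, 1/30 = 1/13.5 + 1/d_i1, which gives d_i1 = -24.545 cm.
With d_i1 < 0 the first image is virtual and lies on the object side; the object distance for lens 2 is d_o2 = 11 - (-24.545) = 35.545 cm.
Applying the thin-lens equation again with f_2 = -16.5 cm and d_o2 = 35.545 cm gives d_i2 = -11.269 cm.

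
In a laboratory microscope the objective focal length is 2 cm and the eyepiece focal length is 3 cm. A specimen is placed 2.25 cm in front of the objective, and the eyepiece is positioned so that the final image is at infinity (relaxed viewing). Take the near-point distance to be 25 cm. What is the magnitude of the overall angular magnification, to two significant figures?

Objective: 1/d_i = 1/f_obj - 1/d_o = 1/2 - 1/2.25 = 0.05556 cm^-1, so d_i = 18.000 cm.
m_obj = -d_i/d_o = -18.000/2.25 = -8.000.
Eyepiece angular magnification (image at infinity): M_eye = D/f_e = 25/3 = 8.333.
Overall M = m_obj x M_eye = (-8.000)(8.333) = -66.67.
|M| = 66.67.

67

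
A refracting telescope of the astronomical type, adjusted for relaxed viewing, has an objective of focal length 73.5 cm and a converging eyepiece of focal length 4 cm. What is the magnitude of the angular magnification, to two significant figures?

|M| = f_obj/|f_eye| = 73.5/4 = 18.375.

18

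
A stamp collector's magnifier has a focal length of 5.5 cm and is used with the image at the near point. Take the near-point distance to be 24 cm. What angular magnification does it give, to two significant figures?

5.4

M = 1 + D/f = 1 + 24/5.5 = 5.364.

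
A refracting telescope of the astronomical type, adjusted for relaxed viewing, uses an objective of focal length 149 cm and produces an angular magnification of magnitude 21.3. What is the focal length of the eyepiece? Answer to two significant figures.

|M| = f_obj/f_eye, so f_eye = f_obj/|M| = 149/21.3 = 6.995 cm.

7.0 cm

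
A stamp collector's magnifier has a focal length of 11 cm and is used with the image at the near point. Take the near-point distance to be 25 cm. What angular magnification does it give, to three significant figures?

M = 1 + D/f = 1 + 25/11 = 3.273.

3.27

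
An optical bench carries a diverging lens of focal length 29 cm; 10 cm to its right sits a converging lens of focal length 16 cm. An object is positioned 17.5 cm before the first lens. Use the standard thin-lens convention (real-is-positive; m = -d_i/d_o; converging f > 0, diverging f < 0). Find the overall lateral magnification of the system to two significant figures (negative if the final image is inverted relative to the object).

Applying the thin-lens equation to the first lens, 1/(-29) = 1/17.5 + 1/d_i1, which gives d_i1 = -10.914 cm.
Its lateral magnification is m_1 = -d_i1/d_o1 = -(-10.914)/17.5 = 0.6237.
The intermediate image is virtual, 10.914 cm to the left of lens 1, so d_o2 = L - d_i1 = 10 - (-10.914) = 20.914 cm.
Applying the thin-lens equation again with f_2 = 16 cm and d_o2 = 20.914 cm gives d_i2 = 68.096 cm.
m_2 = -(68.096)/(20.914) = -3.2560.
Total m = m_1 x m_2 = (0.6237)(-3.2560) = -2.0306.

-2.0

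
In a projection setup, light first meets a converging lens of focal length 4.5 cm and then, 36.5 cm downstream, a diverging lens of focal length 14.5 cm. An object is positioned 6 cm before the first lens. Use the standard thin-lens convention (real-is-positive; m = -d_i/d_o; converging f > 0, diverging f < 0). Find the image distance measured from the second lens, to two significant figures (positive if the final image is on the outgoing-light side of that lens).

-8.1 cm

First lens: d_i1 = 1/(1/4.5 - 1/6) = 18.000 cm.
That image sits 18.500 cm in front of the second lens, so d_o2 = 18.500 cm.
Second lens: d_i2 = 1/(1/(-14.5) - 1/(18.500)) = -8.129 cm.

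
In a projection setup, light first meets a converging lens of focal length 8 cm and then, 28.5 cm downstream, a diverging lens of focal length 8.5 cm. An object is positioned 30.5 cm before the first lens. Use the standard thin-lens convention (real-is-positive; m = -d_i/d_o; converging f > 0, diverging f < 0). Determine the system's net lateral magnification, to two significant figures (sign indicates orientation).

-0.12

Lens 1: 1/d_i1 = 1/f_1 - 1/d_o1 = 1/8 - 1/30.5 = 0.09221 cm^-1, so d_i1 = 10.844 cm.
m_1 = -(10.844)/30.5 = -0.3556.
Object distance for lens 2: d_o2 = 28.5 - 10.844 = 17.656 cm.
Lens 2: 1/d_i2 = 1/f_2 - 1/d_o2 = 1/(-8.5) - 1/(17.656) = -0.17429 cm^-1, so d_i2 = -5.738 cm.
m_2 = -(-5.738)/(17.656) = 0.3250.
Overall magnification: m = m_1 m_2 = -0.1155.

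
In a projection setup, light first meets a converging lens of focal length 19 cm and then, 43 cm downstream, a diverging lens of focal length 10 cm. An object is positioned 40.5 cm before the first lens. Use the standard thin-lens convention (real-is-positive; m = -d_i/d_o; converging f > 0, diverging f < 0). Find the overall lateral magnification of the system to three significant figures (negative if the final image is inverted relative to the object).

-0.514

First lens: d_i1 = 1/(1/19 - 1/40.5) = 35.791 cm.
m_1 = -(35.791)/40.5 = -0.8837.
The intermediate image is 35.791 cm to the right of lens 1, so d_o2 = L - d_i1 = 43 - 35.791 = 7.209 cm.
Second lens: d_i2 = 1/(1/(-10) - 1/(7.209)) = -4.189 cm.
m_2 = -(-4.189)/(7.209) = 0.5811.
Overall magnification: m = m_1 m_2 = -0.5135.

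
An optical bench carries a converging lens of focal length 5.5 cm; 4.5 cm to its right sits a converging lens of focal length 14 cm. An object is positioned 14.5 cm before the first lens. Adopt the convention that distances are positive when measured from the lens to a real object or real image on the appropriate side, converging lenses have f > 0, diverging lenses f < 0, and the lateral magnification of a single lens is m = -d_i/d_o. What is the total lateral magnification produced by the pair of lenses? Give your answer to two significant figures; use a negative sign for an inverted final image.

Applying the thin-lens equation to the first lens, 1/5.5 = 1/14.5 + 1/d_i1, which gives d_i1 = 8.861 cm.
Its lateral magnification is m_1 = -d_i1/d_o1 = -(8.861)/14.5 = -0.6111.
Since 8.861 cm > 4.5 cm, the first image lies past the second lens and serves as a virtual object: d_o2 = L - d_i1 = -4.361 cm.
Applying the thin-lens equation again with f_2 = 14 cm and d_o2 = -4.361 cm gives d_i2 = 3.325 cm.
m_2 = -(3.325)/(-4.361) = 0.7625.
Overall magnification: m = m_1 m_2 = -0.4660.

-0.47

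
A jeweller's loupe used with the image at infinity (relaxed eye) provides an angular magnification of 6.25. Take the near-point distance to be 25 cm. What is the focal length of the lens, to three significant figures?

For the image at infinity, M = D/f.
f = D/M = 25/6.25 = 4.000 cm.

4.00 cm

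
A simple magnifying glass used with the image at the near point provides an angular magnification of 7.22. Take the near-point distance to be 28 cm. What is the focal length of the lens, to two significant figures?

For the image at the near point, M = 1 + D/f.
f = D/(M - 1) = 28/(7.22 - 1) = 4.502 cm.

4.5 cm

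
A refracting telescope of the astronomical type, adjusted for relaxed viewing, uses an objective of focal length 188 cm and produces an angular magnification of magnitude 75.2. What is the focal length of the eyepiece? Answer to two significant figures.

|M| = f_obj/f_eye, so f_eye = f_obj/|M| = 188/75.2 = 2.500 cm.

2.5 cm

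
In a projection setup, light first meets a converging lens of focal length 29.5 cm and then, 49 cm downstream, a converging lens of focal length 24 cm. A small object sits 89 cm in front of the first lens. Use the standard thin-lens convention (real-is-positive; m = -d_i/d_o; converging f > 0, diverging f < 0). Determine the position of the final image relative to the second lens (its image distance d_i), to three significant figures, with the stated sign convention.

Applying the thin-lens equation to the first lens, 1/29.5 = 1/89 + 1/d_i1, which gives d_i1 = 44.126 cm.
The intermediate image is 44.126 cm to the right of lens 1, so d_o2 = L - d_i1 = 49 - 44.126 = 4.874 cm.
Applying the thin-lens equation again with f_2 = 24 cm and d_o2 = 4.874 cm gives d_i2 = -6.116 cm.

-6.12 cm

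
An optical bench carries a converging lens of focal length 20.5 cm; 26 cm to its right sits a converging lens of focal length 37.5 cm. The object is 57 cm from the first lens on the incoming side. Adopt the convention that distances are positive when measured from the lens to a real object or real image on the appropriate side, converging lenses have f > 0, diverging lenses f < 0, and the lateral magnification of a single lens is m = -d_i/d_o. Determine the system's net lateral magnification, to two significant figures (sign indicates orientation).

-0.48

Applying the thin-lens equation to the first lens, 1/20.5 = 1/57 + 1/d_i1, which gives d_i1 = 32.014 cm.
Its lateral magnification is m_1 = -d_i1/d_o1 = -(32.014)/57 = -0.5616.
This image would form 32.014 cm past lens 1, i.e. 6.014 cm beyond lens 2, so it is a virtual object for lens 2: d_o2 = 26 - 32.014 = -6.014 cm.
Applying the thin-lens equation again with f_2 = 37.5 cm and d_o2 = -6.014 cm gives d_i2 = 5.183 cm.
m_2 = -(5.183)/(-6.014) = 0.8618.
Total m = m_1 x m_2 = (-0.5616)(0.8618) = -0.4840.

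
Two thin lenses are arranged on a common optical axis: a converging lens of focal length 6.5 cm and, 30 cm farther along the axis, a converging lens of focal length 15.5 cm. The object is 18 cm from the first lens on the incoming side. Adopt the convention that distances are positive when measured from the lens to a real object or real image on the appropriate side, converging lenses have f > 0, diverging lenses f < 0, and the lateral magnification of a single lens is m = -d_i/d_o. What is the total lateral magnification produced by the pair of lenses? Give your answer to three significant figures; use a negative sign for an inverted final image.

First lens: d_i1 = 1/(1/6.5 - 1/18) = 10.174 cm.
m_1 = -(10.174)/18 = -0.5652.
The intermediate image is 10.174 cm to the right of lens 1, so d_o2 = L - d_i1 = 30 - 10.174 = 19.826 cm.
Second lens: d_i2 = 1/(1/15.5 - 1/(19.826)) = 71.035 cm.
m_2 = -(71.035)/(19.826) = -3.5829.
Total m = m_1 x m_2 = (-0.5652)(-3.5829) = 2.0251.

2.03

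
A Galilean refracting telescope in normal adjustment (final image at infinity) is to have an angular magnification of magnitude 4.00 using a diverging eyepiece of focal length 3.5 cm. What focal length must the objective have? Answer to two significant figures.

|M| = f_obj/|f_eye|, so f_obj = |M| x |f_eye| = 4.0 x 3.5 = 14.000 cm.

14 cm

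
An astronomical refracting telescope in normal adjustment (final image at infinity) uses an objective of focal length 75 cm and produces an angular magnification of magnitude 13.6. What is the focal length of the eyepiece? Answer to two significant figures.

|M| = f_obj/f_eye, so f_eye = f_obj/|M| = 75/13.6 = 5.515 cm.

5.5 cm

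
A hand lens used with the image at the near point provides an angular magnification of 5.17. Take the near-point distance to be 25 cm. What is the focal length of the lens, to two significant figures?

For the image at the near point, M = 1 + D/f.
f = D/(M - 1) = 25/(5.17 - 1) = 5.995 cm.

6.0 cm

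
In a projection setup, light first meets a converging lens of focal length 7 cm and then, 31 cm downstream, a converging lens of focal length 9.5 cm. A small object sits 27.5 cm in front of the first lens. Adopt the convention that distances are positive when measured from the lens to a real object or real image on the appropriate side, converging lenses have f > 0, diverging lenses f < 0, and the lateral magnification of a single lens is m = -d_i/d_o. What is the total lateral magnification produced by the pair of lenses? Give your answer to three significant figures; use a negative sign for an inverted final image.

0.268

Lens 1: 1/d_i1 = 1/f_1 - 1/d_o1 = 1/7 - 1/27.5 = 0.10649 cm^-1, so d_i1 = 9.390 cm.
m_1 = -(9.390)/27.5 = -0.3415.
The intermediate image is 9.390 cm to the right of lens 1, so d_o2 = L - d_i1 = 31 - 9.390 = 21.610 cm.
Lens 2: 1/d_i2 = 1/f_2 - 1/d_o2 = 1/9.5 - 1/(21.610) = 0.05899 cm^-1, so d_i2 = 16.953 cm.
m_2 = -(16.953)/(21.610) = -0.7845.
Total m = m_1 x m_2 = (-0.3415)(-0.7845) = 0.2679.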